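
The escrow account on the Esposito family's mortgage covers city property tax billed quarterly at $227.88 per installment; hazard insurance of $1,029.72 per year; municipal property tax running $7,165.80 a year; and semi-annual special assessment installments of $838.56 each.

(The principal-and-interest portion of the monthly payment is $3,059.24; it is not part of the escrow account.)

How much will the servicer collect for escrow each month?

City property tax — $227.88 × 4 = $911.52
Hazard insurance — $1,029.72
Municipal property tax — $7,165.80
Special assessment — $838.56 × 2 = $1,677.12
Combined annual = $911.52 + $1,029.72 + $7,165.80 + $1,677.12 = $10,784.16
Base monthly escrow = $10,784.16 ÷ 12 = $898.68

$898.68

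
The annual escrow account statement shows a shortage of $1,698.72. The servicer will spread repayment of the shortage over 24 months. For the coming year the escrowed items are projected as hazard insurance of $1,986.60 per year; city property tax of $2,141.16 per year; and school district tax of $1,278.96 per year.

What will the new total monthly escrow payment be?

Hazard insurance: $1,986.60
City property tax: $2,141.16
School district tax: $1,278.96
Yearly total = $1,986.60 + $2,141.16 + $1,278.96 = $5,406.72
Monthly = $5,406.72 / 12 = $450.56
Shortage per month = $1,698.72 ÷ 24 = $70.78
Adjusted monthly = $450.56 + $70.78 = $521.34

$521.34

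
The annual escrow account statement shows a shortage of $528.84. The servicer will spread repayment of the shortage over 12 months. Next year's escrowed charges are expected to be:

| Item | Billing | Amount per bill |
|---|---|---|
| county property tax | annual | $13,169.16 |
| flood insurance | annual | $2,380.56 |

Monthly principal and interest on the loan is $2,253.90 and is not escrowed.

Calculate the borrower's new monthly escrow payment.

County property tax = $13,169.16/yr
Flood insurance = $2,380.56/yr
Total per year = $13,169.16 + $2,380.56 = $15,549.72
Per month = $15,549.72 / 12 = $1,295.81
Monthly shortage recovery: $528.84 ÷ 12 = $44.07
Adjusted monthly = $1,295.81 + $44.07 = $1,339.88

$1,339.88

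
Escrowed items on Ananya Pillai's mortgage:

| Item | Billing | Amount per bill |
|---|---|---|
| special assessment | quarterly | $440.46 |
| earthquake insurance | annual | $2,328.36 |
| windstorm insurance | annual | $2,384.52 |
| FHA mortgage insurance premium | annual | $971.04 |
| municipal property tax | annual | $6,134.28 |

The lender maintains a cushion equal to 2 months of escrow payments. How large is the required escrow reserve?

$2,263.34

Special assessment — $440.46 × 4 = $1,761.84 annually
Earthquake insurance — $2,328.36 annually
Windstorm insurance — $2,384.52 annually
FHA mortgage insurance premium — $971.04 annually
Municipal property tax — $6,134.28 annually
Total annual escrow = $1,761.84 + $2,328.36 + $2,384.52 + $971.04 + $6,134.28 = $13,580.04
Per month = $13,580.04 ÷ 12 = $1,131.67
Required cushion = 2 × $1,131.67 = $2,263.34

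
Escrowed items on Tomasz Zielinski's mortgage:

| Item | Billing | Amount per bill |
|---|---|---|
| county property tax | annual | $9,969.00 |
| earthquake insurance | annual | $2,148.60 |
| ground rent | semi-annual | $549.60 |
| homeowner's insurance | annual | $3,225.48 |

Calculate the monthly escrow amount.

County property tax — $9,969.00/yr
Earthquake insurance — $2,148.60/yr
Ground rent — $549.60 × 2 = $1,099.20/yr
Homeowner's insurance — $3,225.48/yr
Yearly total = $16,442.28
Base monthly escrow = $16,442.28 / 12 = $1,370.19

$1,370.19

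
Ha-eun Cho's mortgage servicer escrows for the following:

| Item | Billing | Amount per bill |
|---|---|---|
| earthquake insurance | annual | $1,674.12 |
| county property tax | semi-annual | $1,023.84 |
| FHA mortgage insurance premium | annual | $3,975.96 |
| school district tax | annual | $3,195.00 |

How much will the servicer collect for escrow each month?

Earthquake insurance = $1,674.12 per year
County property tax = $1,023.84 × 2 = $2,047.68 per year
FHA mortgage insurance premium = $3,975.96 per year
School district tax = $3,195.00 per year
Combined annual = $10,892.76
Base monthly escrow = $10,892.76 ÷ 12 = $907.73

$907.73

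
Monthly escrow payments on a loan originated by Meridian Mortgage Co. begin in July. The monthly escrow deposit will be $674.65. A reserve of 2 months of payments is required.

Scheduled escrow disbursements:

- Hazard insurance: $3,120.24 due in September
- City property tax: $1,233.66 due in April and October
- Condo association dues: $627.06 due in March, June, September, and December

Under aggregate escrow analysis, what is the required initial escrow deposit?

Cushion = 2 × $674.65 = $1,349.30
Trial balance (start $0, +$674.65 each month, − disbursements):
  Jul: +$674.65 → $674.65
  Aug: +$674.65 → $1,349.30
  Sep: +$674.65 − $3,747.30 → -$1,723.35
  Oct: +$674.65 − $1,233.66 → -$2,282.36
  Nov: +$674.65 → -$1,607.71
  Dec: +$674.65 − $627.06 → -$1,560.12
  Jan: +$674.65 → -$885.47
  Feb: +$674.65 → -$210.82
  Mar: +$674.65 − $627.06 → -$163.23
  Apr: +$674.65 − $1,233.66 → -$722.24
  May: +$674.65 → -$47.59
  Jun: +$674.65 − $627.06 → $0.00
Lowest trial balance = -$2,282.36 (Oct)
Initial deposit = cushion − low point = $1,349.30 − (-$2,282.36) = $3,631.66

$3,631.66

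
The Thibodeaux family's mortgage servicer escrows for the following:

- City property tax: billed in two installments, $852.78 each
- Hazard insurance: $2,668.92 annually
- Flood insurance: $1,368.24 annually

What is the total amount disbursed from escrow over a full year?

$5,742.72

City property tax — $852.78 × 2 = $1,705.56/yr
Hazard insurance — $2,668.92/yr
Flood insurance — $1,368.24/yr
Total annual escrow = $5,742.72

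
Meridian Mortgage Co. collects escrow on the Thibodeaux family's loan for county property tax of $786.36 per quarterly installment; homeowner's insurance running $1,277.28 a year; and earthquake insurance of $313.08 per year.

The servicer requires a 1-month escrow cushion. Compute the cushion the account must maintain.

$394.65

County property tax = $786.36 × 4 = $3,145.44
Homeowner's insurance = $1,277.28
Earthquake insurance = $313.08
Combined annual = $4,735.80
Monthly = $4,735.80 / 12 = $394.65
Required cushion = 1 × $394.65 = $394.65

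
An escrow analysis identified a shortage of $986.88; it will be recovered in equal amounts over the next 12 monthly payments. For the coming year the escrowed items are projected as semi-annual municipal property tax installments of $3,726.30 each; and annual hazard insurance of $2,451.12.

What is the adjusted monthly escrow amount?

$907.55

Municipal property tax: $3,726.30 × 2 = $7,452.60 annually
Hazard insurance: $2,451.12 annually
Annual escrow total = $9,903.72
Base monthly escrow = $9,903.72 ÷ 12 = $825.31
Shortage per month = $986.88 ÷ 12 = $82.24
Adjusted monthly = $825.31 + $82.24 = $907.55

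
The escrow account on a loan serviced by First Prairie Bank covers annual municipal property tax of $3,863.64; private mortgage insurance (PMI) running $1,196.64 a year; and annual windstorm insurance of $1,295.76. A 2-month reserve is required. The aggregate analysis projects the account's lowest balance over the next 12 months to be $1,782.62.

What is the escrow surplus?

$723.28

Municipal property tax: $3,863.64/yr
Private mortgage insurance (PMI): $1,196.64/yr
Windstorm insurance: $1,295.76/yr
Total per year = $3,863.64 + $1,196.64 + $1,295.76 = $6,356.04
Monthly = $6,356.04 ÷ 12 = $529.67
Required reserve = 2 × $529.67 = $1,059.34
Excess over cushion: $1,782.62 − $1,059.34 = $723.28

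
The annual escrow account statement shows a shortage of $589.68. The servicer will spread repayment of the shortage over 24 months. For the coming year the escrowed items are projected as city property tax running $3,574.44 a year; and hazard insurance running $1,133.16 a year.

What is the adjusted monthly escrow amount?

City property tax — $3,574.44 per year
Hazard insurance — $1,133.16 per year
Total annual escrow = $3,574.44 + $1,133.16 = $4,707.60
Per month = $4,707.60 / 12 = $392.30
Monthly shortage recovery: $589.68 / 24 = $24.57
Adjusted monthly = $392.30 + $24.57 = $416.87

$416.87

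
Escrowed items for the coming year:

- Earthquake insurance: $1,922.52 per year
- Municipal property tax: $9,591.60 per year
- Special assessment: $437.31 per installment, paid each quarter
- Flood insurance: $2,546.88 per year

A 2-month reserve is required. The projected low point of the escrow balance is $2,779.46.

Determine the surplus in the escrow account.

Earthquake insurance: $1,922.52
Municipal property tax: $9,591.60
Special assessment: $437.31 × 4 = $1,749.24
Flood insurance: $2,546.88
Total per year = $15,810.24
Monthly = $15,810.24 ÷ 12 = $1,317.52
Cushion = 2 × $1,317.52 = $2,635.04
Excess over cushion: $2,779.46 − $2,635.04 = $144.42

$144.42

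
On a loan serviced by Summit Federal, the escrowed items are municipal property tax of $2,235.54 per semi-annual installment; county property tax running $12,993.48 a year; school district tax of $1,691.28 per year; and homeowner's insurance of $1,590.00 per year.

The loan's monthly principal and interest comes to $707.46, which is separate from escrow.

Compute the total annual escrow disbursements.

$20,745.84

Municipal property tax: $2,235.54 × 2 = $4,471.08
County property tax: $12,993.48
School district tax: $1,691.28
Homeowner's insurance: $1,590.00
Yearly total = $4,471.08 + $12,993.48 + $1,691.28 + $1,590.00 = $20,745.84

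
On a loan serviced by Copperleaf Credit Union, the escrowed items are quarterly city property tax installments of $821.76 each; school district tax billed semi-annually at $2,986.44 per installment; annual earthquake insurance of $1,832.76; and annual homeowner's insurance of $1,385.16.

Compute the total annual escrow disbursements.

$12,477.84

City property tax: $821.76 × 4 = $3,287.04
School district tax: $2,986.44 × 2 = $5,972.88
Earthquake insurance: $1,832.76
Homeowner's insurance: $1,385.16
Yearly total = $12,477.84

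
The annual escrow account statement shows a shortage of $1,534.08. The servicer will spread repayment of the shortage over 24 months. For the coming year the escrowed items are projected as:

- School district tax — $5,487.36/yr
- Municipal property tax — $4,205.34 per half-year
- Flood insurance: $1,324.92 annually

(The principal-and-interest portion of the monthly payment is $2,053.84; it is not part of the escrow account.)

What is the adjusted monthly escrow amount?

School district tax — $5,487.36/yr
Municipal property tax — $4,205.34 × 2 = $8,410.68/yr
Flood insurance — $1,324.92/yr
Combined annual = $15,222.96
Per month = $15,222.96 / 12 = $1,268.58
Shortage spread = $1,534.08 / 24 = $63.92/mo
Adjusted monthly = $1,268.58 + $63.92 = $1,332.50

$1,332.50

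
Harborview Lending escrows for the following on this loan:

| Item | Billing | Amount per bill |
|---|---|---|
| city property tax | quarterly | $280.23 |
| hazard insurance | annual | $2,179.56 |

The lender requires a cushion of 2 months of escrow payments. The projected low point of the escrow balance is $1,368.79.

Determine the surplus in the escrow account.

$818.71

City property tax — $280.23 × 4 = $1,120.92/yr
Hazard insurance — $2,179.56/yr
Annual escrow total = $3,300.48
Base monthly escrow = $3,300.48 ÷ 12 = $275.04
Cushion = 2 × $275.04 = $550.08
Surplus = $1,368.79 − $550.08 = $818.71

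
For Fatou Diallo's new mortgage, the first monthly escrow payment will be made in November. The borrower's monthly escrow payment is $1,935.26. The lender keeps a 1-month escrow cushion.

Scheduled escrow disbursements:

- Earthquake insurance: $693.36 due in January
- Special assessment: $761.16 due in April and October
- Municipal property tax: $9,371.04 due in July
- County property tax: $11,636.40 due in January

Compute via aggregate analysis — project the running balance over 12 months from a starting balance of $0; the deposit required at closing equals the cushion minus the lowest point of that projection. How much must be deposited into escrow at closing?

$8,459.24

Cushion = 1 × $1,935.26 = $1,935.26
Trial balance (start $0, +$1,935.26 each month, − disbursements):
  Nov: +$1,935.26 → $1,935.26
  Dec: +$1,935.26 → $3,870.52
  Jan: +$1,935.26 − $12,329.76 → -$6,523.98
  Feb: +$1,935.26 → -$4,588.72
  Mar: +$1,935.26 → -$2,653.46
  Apr: +$1,935.26 − $761.16 → -$1,479.36
  May: +$1,935.26 → $455.90
  Jun: +$1,935.26 → $2,391.16
  Jul: +$1,935.26 − $9,371.04 → -$5,044.62
  Aug: +$1,935.26 → -$3,109.36
  Sep: +$1,935.26 → -$1,174.10
  Oct: +$1,935.26 − $761.16 → $0.00
Lowest trial balance = -$6,523.98 (Jan)
Initial deposit = cushion − low point = $1,935.26 − (-$6,523.98) = $8,459.24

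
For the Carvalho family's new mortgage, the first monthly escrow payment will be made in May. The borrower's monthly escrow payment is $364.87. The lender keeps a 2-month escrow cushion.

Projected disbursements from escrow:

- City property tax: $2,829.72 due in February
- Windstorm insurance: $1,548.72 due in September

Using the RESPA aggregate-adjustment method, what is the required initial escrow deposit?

$1,459.48

Cushion = 2 × $364.87 = $729.74
Trial balance (start $0, +$364.87 each month, − disbursements):
  May: +$364.87 → $364.87
  Jun: +$364.87 → $729.74
  Jul: +$364.87 → $1,094.61
  Aug: +$364.87 → $1,459.48
  Sep: +$364.87 − $1,548.72 → $275.63
  Oct: +$364.87 → $640.50
  Nov: +$364.87 → $1,005.37
  Dec: +$364.87 → $1,370.24
  Jan: +$364.87 → $1,735.11
  Feb: +$364.87 − $2,829.72 → -$729.74
  Mar: +$364.87 → -$364.87
  Apr: +$364.87 → $0.00
Lowest trial balance = -$729.74 (Feb)
Initial deposit = cushion − low point = $729.74 − (-$729.74) = $1,459.48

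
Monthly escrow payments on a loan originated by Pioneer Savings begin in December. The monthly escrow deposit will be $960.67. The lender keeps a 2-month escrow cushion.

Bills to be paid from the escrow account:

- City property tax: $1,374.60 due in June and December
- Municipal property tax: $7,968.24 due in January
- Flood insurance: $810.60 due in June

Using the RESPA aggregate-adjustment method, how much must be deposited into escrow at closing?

$9,342.84

Cushion = 2 × $960.67 = $1,921.34
Trial balance (start $0, +$960.67 each month, − disbursements):
  Dec: +$960.67 − $1,374.60 → -$413.93
  Jan: +$960.67 − $7,968.24 → -$7,421.50
  Feb: +$960.67 → -$6,460.83
  Mar: +$960.67 → -$5,500.16
  Apr: +$960.67 → -$4,539.49
  May: +$960.67 → -$3,578.82
  Jun: +$960.67 − $2,185.20 → -$4,803.35
  Jul: +$960.67 → -$3,842.68
  Aug: +$960.67 → -$2,882.01
  Sep: +$960.67 → -$1,921.34
  Oct: +$960.67 → -$960.67
  Nov: +$960.67 → $0.00
Lowest trial balance = -$7,421.50 (Jan)
Initial deposit = cushion − low point = $1,921.34 − (-$7,421.50) = $9,342.84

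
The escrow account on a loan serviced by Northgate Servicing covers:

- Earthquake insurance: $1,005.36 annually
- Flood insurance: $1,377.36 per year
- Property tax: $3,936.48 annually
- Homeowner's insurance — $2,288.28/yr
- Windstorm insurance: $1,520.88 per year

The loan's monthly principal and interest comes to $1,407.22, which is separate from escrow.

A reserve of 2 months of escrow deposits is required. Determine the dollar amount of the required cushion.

Earthquake insurance: $1,005.36 annually
Flood insurance: $1,377.36 annually
Property tax: $3,936.48 annually
Homeowner's insurance: $2,288.28 annually
Windstorm insurance: $1,520.88 annually
Yearly total = $10,128.36
Monthly escrow = $10,128.36 / 12 = $844.03
Cushion = 2 × $844.03 = $1,688.06

$1,688.06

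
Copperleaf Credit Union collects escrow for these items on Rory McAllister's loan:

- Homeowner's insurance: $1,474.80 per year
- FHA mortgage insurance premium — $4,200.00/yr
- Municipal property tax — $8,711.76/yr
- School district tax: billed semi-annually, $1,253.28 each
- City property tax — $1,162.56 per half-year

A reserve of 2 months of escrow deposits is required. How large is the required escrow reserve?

$3,203.04

Homeowner's insurance = $1,474.80 per year
FHA mortgage insurance premium = $4,200.00 per year
Municipal property tax = $8,711.76 per year
School district tax = $1,253.28 × 2 = $2,506.56 per year
City property tax = $1,162.56 × 2 = $2,325.12 per year
Total annual escrow = $19,218.24
Monthly escrow = $19,218.24 / 12 = $1,601.52
Reserve = 2 × $1,601.52 = $3,203.04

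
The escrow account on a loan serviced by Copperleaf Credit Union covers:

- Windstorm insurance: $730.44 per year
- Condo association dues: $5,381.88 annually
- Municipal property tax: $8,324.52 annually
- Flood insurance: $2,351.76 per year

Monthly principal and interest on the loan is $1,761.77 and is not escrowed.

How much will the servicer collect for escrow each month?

$1,399.05

Windstorm insurance: $730.44
Condo association dues: $5,381.88
Municipal property tax: $8,324.52
Flood insurance: $2,351.76
Combined annual = $730.44 + $5,381.88 + $8,324.52 + $2,351.76 = $16,788.60
Monthly = $16,788.60 ÷ 12 = $1,399.05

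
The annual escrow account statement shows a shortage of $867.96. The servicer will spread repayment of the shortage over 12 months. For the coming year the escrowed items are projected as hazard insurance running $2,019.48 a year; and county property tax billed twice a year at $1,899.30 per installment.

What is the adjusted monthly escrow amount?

Hazard insurance = $2,019.48 per year
County property tax = $1,899.30 × 2 = $3,798.60 per year
Total annual escrow = $5,818.08
Base monthly escrow = $5,818.08 ÷ 12 = $484.84
Shortage spread = $867.96 ÷ 12 = $72.33/mo
Adjusted monthly = $484.84 + $72.33 = $557.17

$557.17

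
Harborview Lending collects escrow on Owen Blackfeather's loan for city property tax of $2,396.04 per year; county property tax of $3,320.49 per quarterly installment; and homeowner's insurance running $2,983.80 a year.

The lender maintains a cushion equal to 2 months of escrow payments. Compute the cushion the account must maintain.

City property tax: $2,396.04 per year
County property tax: $3,320.49 × 4 = $13,281.96 per year
Homeowner's insurance: $2,983.80 per year
Total annual escrow = $18,661.80
Base monthly escrow = $18,661.80 ÷ 12 = $1,555.15
Cushion = 2 × $1,555.15 = $3,110.30

$3,110.30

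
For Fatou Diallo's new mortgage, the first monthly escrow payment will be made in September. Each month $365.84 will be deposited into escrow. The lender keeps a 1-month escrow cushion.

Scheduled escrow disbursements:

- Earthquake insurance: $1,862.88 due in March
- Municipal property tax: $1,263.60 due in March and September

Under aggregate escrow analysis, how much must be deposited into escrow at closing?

Cushion = 1 × $365.84 = $365.84
Trial balance (start $0, +$365.84 each month, − disbursements):
  Sep: +$365.84 − $1,263.60 → -$897.76
  Oct: +$365.84 → -$531.92
  Nov: +$365.84 → -$166.08
  Dec: +$365.84 → $199.76
  Jan: +$365.84 → $565.60
  Feb: +$365.84 → $931.44
  Mar: +$365.84 − $3,126.48 → -$1,829.20
  Apr: +$365.84 → -$1,463.36
  May: +$365.84 → -$1,097.52
  Jun: +$365.84 → -$731.68
  Jul: +$365.84 → -$365.84
  Aug: +$365.84 → $0.00
Lowest trial balance = -$1,829.20 (Mar)
Initial deposit = cushion − low point = $365.84 − (-$1,829.20) = $2,195.04

$2,195.04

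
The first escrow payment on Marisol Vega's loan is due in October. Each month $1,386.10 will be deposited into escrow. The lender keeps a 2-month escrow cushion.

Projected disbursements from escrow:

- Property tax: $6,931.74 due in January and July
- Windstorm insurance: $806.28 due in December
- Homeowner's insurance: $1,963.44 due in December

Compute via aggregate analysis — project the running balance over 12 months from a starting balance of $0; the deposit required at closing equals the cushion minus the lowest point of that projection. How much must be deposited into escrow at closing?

$6,929.26

Cushion = 2 × $1,386.10 = $2,772.20
Trial balance (start $0, +$1,386.10 each month, − disbursements):
  Oct: +$1,386.10 → $1,386.10
  Nov: +$1,386.10 → $2,772.20
  Dec: +$1,386.10 − $2,769.72 → $1,388.58
  Jan: +$1,386.10 − $6,931.74 → -$4,157.06
  Feb: +$1,386.10 → -$2,770.96
  Mar: +$1,386.10 → -$1,384.86
  Apr: +$1,386.10 → $1.24
  May: +$1,386.10 → $1,387.34
  Jun: +$1,386.10 → $2,773.44
  Jul: +$1,386.10 − $6,931.74 → -$2,772.20
  Aug: +$1,386.10 → -$1,386.10
  Sep: +$1,386.10 → $0.00
Lowest trial balance = -$4,157.06 (Jan)
Initial deposit = cushion − low point = $2,772.20 − (-$4,157.06) = $6,929.26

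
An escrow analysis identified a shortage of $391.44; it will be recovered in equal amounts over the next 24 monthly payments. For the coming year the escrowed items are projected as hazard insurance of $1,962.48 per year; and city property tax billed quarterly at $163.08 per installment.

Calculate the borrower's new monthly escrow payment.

$234.21

Hazard insurance: $1,962.48
City property tax: $163.08 × 4 = $652.32
Yearly total = $1,962.48 + $652.32 = $2,614.80
Per month = $2,614.80 ÷ 12 = $217.90
Monthly shortage recovery: $391.44 ÷ 24 = $16.31
Adjusted monthly = $217.90 + $16.31 = $234.21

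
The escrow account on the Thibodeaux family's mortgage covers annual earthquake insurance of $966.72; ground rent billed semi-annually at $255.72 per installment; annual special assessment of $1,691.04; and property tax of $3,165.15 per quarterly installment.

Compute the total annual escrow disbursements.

Earthquake insurance: $966.72/yr
Ground rent: $255.72 × 2 = $511.44/yr
Special assessment: $1,691.04/yr
Property tax: $3,165.15 × 4 = $12,660.60/yr
Total per year = $966.72 + $511.44 + $1,691.04 + $12,660.60 = $15,829.80

$15,829.80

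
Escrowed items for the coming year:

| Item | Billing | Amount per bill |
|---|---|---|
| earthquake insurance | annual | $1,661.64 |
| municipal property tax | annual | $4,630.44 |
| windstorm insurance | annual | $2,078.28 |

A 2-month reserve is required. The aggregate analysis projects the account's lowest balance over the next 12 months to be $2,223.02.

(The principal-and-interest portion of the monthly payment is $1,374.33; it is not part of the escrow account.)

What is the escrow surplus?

$827.96

Earthquake insurance: $1,661.64 per year
Municipal property tax: $4,630.44 per year
Windstorm insurance: $2,078.28 per year
Total per year = $8,370.36
Base monthly escrow = $8,370.36 / 12 = $697.53
Required reserve = 2 × $697.53 = $1,395.06
Surplus = $2,223.02 − $1,395.06 = $827.96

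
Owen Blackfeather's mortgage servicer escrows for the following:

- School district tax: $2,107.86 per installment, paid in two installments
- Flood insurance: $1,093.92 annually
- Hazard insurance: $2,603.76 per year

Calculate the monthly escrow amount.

$659.45

School district tax — $2,107.86 × 2 = $4,215.72 annually
Flood insurance — $1,093.92 annually
Hazard insurance — $2,603.76 annually
Annual escrow total = $4,215.72 + $1,093.92 + $2,603.76 = $7,913.40
Per month = $7,913.40 / 12 = $659.45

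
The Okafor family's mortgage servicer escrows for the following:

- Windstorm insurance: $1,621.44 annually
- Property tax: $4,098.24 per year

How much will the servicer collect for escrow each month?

$476.64

Windstorm insurance: $1,621.44 per year
Property tax: $4,098.24 per year
Total annual escrow = $1,621.44 + $4,098.24 = $5,719.68
Base monthly escrow = $5,719.68 ÷ 12 = $476.64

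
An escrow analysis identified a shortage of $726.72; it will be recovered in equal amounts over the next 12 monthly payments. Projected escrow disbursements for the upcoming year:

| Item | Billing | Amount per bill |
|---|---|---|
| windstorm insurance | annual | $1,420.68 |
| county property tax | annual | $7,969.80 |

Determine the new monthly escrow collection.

$843.10

Windstorm insurance — $1,420.68/yr
County property tax — $7,969.80/yr
Total annual escrow = $9,390.48
Per month = $9,390.48 ÷ 12 = $782.54
Shortage spread = $726.72 ÷ 12 = $60.56/mo
Adjusted monthly = $782.54 + $60.56 = $843.10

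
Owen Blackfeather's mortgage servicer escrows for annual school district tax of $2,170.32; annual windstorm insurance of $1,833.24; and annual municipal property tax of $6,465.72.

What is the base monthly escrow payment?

$872.44

School district tax: $2,170.32 annually
Windstorm insurance: $1,833.24 annually
Municipal property tax: $6,465.72 annually
Total annual escrow = $10,469.28
Monthly escrow = $10,469.28 / 12 = $872.44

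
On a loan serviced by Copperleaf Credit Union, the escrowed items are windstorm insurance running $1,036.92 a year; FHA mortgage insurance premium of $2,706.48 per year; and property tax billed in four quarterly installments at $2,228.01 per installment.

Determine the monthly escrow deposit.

$1,054.62

Windstorm insurance: $1,036.92 annually
FHA mortgage insurance premium: $2,706.48 annually
Property tax: $2,228.01 × 4 = $8,912.04 annually
Combined annual = $12,655.44
Base monthly escrow = $12,655.44 / 12 = $1,054.62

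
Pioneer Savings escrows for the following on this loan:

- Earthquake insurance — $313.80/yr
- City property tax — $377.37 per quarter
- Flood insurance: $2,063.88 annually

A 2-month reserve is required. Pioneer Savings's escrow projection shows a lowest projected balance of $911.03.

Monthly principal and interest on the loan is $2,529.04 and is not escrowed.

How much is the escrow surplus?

$263.17

Earthquake insurance = $313.80/yr
City property tax = $377.37 × 4 = $1,509.48/yr
Flood insurance = $2,063.88/yr
Total per year = $3,887.16
Monthly = $3,887.16 ÷ 12 = $323.93
Cushion = 2 × $323.93 = $647.86
Excess over cushion: $911.03 − $647.86 = $263.17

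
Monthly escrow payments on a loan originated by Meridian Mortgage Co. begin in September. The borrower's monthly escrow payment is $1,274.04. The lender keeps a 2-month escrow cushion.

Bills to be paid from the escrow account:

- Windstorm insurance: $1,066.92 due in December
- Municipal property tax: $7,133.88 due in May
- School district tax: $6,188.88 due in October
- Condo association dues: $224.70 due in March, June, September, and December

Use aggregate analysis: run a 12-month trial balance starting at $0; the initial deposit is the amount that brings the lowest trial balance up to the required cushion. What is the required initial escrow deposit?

Cushion = 2 × $1,274.04 = $2,548.08
Trial balance (start $0, +$1,274.04 each month, − disbursements):
  Sep: +$1,274.04 − $224.70 → $1,049.34
  Oct: +$1,274.04 − $6,188.88 → -$3,865.50
  Nov: +$1,274.04 → -$2,591.46
  Dec: +$1,274.04 − $1,291.62 → -$2,609.04
  Jan: +$1,274.04 → -$1,335.00
  Feb: +$1,274.04 → -$60.96
  Mar: +$1,274.04 − $224.70 → $988.38
  Apr: +$1,274.04 → $2,262.42
  May: +$1,274.04 − $7,133.88 → -$3,597.42
  Jun: +$1,274.04 − $224.70 → -$2,548.08
  Jul: +$1,274.04 → -$1,274.04
  Aug: +$1,274.04 → $0.00
Lowest trial balance = -$3,865.50 (Oct)
Initial deposit = cushion − low point = $2,548.08 − (-$3,865.50) = $6,413.58

$6,413.58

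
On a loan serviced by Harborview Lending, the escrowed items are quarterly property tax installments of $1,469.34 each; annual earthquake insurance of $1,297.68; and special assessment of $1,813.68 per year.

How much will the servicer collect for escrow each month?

Property tax: $1,469.34 × 4 = $5,877.36
Earthquake insurance: $1,297.68
Special assessment: $1,813.68
Combined annual = $8,988.72
Base monthly escrow = $8,988.72 / 12 = $749.06

$749.06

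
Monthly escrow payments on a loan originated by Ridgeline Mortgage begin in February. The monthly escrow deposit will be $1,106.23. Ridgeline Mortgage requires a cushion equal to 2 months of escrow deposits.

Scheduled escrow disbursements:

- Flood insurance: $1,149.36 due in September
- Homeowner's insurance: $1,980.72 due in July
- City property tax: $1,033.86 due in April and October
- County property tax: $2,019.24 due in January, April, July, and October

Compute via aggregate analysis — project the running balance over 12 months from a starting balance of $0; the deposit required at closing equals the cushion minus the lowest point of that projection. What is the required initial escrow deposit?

Cushion = 2 × $1,106.23 = $2,212.46
Trial balance (start $0, +$1,106.23 each month, − disbursements):
  Feb: +$1,106.23 → $1,106.23
  Mar: +$1,106.23 → $2,212.46
  Apr: +$1,106.23 − $3,053.10 → $265.59
  May: +$1,106.23 → $1,371.82
  Jun: +$1,106.23 → $2,478.05
  Jul: +$1,106.23 − $3,999.96 → -$415.68
  Aug: +$1,106.23 → $690.55
  Sep: +$1,106.23 − $1,149.36 → $647.42
  Oct: +$1,106.23 − $3,053.10 → -$1,299.45
  Nov: +$1,106.23 → -$193.22
  Dec: +$1,106.23 → $913.01
  Jan: +$1,106.23 − $2,019.24 → $0.00
Lowest trial balance = -$1,299.45 (Oct)
Initial deposit = cushion − low point = $2,212.46 − (-$1,299.45) = $3,511.91

$3,511.91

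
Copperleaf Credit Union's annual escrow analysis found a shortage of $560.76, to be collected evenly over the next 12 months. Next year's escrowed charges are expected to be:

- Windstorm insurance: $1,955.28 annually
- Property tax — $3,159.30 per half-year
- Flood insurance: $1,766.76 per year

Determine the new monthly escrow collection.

$883.45

Windstorm insurance: $1,955.28/yr
Property tax: $3,159.30 × 2 = $6,318.60/yr
Flood insurance: $1,766.76/yr
Annual escrow total = $1,955.28 + $6,318.60 + $1,766.76 = $10,040.64
Base monthly escrow = $10,040.64 ÷ 12 = $836.72
Monthly shortage recovery: $560.76 ÷ 12 = $46.73
Adjusted monthly = $836.72 + $46.73 = $883.45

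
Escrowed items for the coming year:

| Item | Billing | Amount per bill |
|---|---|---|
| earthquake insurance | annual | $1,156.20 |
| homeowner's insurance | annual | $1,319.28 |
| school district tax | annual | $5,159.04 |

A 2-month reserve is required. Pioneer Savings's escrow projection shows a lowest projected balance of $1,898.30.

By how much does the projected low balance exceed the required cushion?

Earthquake insurance: $1,156.20/yr
Homeowner's insurance: $1,319.28/yr
School district tax: $5,159.04/yr
Yearly total = $1,156.20 + $1,319.28 + $5,159.04 = $7,634.52
Monthly = $7,634.52 / 12 = $636.21
Required reserve = 2 × $636.21 = $1,272.42
Excess over cushion: $1,898.30 − $1,272.42 = $625.88

$625.88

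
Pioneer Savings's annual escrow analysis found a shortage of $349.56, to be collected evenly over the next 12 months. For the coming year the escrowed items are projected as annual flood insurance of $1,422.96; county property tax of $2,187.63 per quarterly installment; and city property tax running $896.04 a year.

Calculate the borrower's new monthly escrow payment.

$951.59

Flood insurance = $1,422.96
County property tax = $2,187.63 × 4 = $8,750.52
City property tax = $896.04
Combined annual = $11,069.52
Monthly escrow = $11,069.52 / 12 = $922.46
Shortage spread = $349.56 ÷ 12 = $29.13/mo
Adjusted monthly = $922.46 + $29.13 = $951.59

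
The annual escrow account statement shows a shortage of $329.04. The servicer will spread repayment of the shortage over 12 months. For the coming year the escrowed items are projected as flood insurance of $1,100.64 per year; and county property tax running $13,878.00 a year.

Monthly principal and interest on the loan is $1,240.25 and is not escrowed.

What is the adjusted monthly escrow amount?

$1,275.64

Flood insurance = $1,100.64 annually
County property tax = $13,878.00 annually
Annual escrow total = $1,100.64 + $13,878.00 = $14,978.64
Monthly escrow = $14,978.64 / 12 = $1,248.22
Shortage per month = $329.04 / 12 = $27.42
New monthly escrow = $1,248.22 + $27.42 = $1,275.64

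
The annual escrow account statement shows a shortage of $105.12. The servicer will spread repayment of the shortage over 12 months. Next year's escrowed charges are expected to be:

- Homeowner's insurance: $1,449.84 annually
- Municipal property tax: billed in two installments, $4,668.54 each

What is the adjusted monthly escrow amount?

Homeowner's insurance = $1,449.84 annually
Municipal property tax = $4,668.54 × 2 = $9,337.08 annually
Total annual escrow = $10,786.92
Base monthly escrow = $10,786.92 ÷ 12 = $898.91
Shortage per month = $105.12 ÷ 12 = $8.76
Adjusted monthly = $898.91 + $8.76 = $907.67

$907.67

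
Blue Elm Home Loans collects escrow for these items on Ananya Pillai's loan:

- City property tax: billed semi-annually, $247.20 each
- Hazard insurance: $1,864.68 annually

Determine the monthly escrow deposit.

$196.59

City property tax = $247.20 × 2 = $494.40 per year
Hazard insurance = $1,864.68 per year
Total annual escrow = $494.40 + $1,864.68 = $2,359.08
Per month = $2,359.08 / 12 = $196.59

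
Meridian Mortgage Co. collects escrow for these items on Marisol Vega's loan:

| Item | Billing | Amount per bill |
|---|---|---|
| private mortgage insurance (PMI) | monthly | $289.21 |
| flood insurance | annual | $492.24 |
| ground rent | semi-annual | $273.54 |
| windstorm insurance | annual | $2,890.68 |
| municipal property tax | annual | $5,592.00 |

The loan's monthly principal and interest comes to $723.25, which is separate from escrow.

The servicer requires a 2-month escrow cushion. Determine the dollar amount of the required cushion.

Private mortgage insurance (PMI) = $289.21 × 12 = $3,470.52/yr
Flood insurance = $492.24/yr
Ground rent = $273.54 × 2 = $547.08/yr
Windstorm insurance = $2,890.68/yr
Municipal property tax = $5,592.00/yr
Annual escrow total = $3,470.52 + $492.24 + $547.08 + $2,890.68 + $5,592.00 = $12,992.52
Base monthly escrow = $12,992.52 ÷ 12 = $1,082.71
Cushion = 2 × $1,082.71 = $2,165.42

$2,165.42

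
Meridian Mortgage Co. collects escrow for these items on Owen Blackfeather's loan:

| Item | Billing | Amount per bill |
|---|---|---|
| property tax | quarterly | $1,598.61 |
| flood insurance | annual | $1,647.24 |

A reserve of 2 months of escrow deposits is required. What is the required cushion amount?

$1,340.28

Property tax — $1,598.61 × 4 = $6,394.44/yr
Flood insurance — $1,647.24/yr
Combined annual = $6,394.44 + $1,647.24 = $8,041.68
Per month = $8,041.68 / 12 = $670.14
Reserve = 2 × $670.14 = $1,340.28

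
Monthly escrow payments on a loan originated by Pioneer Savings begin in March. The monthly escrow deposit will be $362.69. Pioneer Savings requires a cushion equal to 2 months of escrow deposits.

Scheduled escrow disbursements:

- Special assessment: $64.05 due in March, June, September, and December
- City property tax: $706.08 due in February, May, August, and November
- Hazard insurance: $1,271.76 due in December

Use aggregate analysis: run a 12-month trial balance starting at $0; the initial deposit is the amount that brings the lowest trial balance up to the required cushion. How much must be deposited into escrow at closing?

$744.68

Cushion = 2 × $362.69 = $725.38
Trial balance (start $0, +$362.69 each month, − disbursements):
  Mar: +$362.69 − $64.05 → $298.64
  Apr: +$362.69 → $661.33
  May: +$362.69 − $706.08 → $317.94
  Jun: +$362.69 − $64.05 → $616.58
  Jul: +$362.69 → $979.27
  Aug: +$362.69 − $706.08 → $635.88
  Sep: +$362.69 − $64.05 → $934.52
  Oct: +$362.69 → $1,297.21
  Nov: +$362.69 − $706.08 → $953.82
  Dec: +$362.69 − $1,335.81 → -$19.30
  Jan: +$362.69 → $343.39
  Feb: +$362.69 − $706.08 → $0.00
Lowest trial balance = -$19.30 (Dec)
Initial deposit = cushion − low point = $725.38 − (-$19.30) = $744.68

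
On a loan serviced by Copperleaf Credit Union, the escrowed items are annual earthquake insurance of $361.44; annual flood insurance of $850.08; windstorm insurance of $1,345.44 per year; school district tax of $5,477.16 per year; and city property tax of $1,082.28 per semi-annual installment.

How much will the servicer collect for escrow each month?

$849.89

Earthquake insurance: $361.44 per year
Flood insurance: $850.08 per year
Windstorm insurance: $1,345.44 per year
School district tax: $5,477.16 per year
City property tax: $1,082.28 × 2 = $2,164.56 per year
Yearly total = $361.44 + $850.08 + $1,345.44 + $5,477.16 + $2,164.56 = $10,198.68
Monthly escrow = $10,198.68 ÷ 12 = $849.89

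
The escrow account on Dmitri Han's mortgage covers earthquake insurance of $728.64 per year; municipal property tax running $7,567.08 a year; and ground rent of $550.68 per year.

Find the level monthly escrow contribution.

$737.20

Earthquake insurance — $728.64 per year
Municipal property tax — $7,567.08 per year
Ground rent — $550.68 per year
Total per year = $728.64 + $7,567.08 + $550.68 = $8,846.40
Per month = $8,846.40 ÷ 12 = $737.20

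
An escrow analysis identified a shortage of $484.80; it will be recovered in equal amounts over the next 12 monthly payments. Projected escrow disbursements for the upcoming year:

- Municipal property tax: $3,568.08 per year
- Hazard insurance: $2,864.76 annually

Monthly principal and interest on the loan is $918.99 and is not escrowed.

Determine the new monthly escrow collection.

$576.47

Municipal property tax — $3,568.08/yr
Hazard insurance — $2,864.76/yr
Total per year = $6,432.84
Monthly escrow = $6,432.84 ÷ 12 = $536.07
Shortage spread = $484.80 / 12 = $40.40/mo
Adjusted monthly = $536.07 + $40.40 = $576.47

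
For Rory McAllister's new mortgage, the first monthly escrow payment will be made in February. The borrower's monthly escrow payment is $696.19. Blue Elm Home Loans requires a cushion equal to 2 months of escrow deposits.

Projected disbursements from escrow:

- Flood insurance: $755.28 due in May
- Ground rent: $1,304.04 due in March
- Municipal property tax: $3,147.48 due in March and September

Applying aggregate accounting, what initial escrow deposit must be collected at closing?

$4,451.52

Cushion = 2 × $696.19 = $1,392.38
Trial balance (start $0, +$696.19 each month, − disbursements):
  Feb: +$696.19 → $696.19
  Mar: +$696.19 − $4,451.52 → -$3,059.14
  Apr: +$696.19 → -$2,362.95
  May: +$696.19 − $755.28 → -$2,422.04
  Jun: +$696.19 → -$1,725.85
  Jul: +$696.19 → -$1,029.66
  Aug: +$696.19 → -$333.47
  Sep: +$696.19 − $3,147.48 → -$2,784.76
  Oct: +$696.19 → -$2,088.57
  Nov: +$696.19 → -$1,392.38
  Dec: +$696.19 → -$696.19
  Jan: +$696.19 → $0.00
Lowest trial balance = -$3,059.14 (Mar)
Initial deposit = cushion − low point = $1,392.38 − (-$3,059.14) = $4,451.52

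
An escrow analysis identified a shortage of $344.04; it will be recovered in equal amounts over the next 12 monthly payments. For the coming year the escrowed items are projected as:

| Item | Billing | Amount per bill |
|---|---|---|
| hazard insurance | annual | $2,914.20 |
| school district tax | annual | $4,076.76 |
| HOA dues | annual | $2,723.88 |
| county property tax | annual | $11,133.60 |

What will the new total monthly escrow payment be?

Hazard insurance — $2,914.20
School district tax — $4,076.76
HOA dues — $2,723.88
County property tax — $11,133.60
Combined annual = $2,914.20 + $4,076.76 + $2,723.88 + $11,133.60 = $20,848.44
Monthly = $20,848.44 ÷ 12 = $1,737.37
Shortage spread = $344.04 / 12 = $28.67/mo
New monthly escrow = $1,737.37 + $28.67 = $1,766.04

$1,766.04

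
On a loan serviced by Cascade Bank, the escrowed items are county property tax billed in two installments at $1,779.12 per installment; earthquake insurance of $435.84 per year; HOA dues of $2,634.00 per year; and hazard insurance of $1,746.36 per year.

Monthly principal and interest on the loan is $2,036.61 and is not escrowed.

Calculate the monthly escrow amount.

County property tax — $1,779.12 × 2 = $3,558.24
Earthquake insurance — $435.84
HOA dues — $2,634.00
Hazard insurance — $1,746.36
Yearly total = $3,558.24 + $435.84 + $2,634.00 + $1,746.36 = $8,374.44
Base monthly escrow = $8,374.44 / 12 = $697.87

$697.87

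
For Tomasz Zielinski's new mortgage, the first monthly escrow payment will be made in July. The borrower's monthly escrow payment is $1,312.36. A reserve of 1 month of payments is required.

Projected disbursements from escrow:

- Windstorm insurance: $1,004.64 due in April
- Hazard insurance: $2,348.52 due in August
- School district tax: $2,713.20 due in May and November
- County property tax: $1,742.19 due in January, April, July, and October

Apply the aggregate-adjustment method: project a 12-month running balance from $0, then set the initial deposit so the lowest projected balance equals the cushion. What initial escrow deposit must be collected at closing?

$3,296.66

Cushion = 1 × $1,312.36 = $1,312.36
Trial balance (start $0, +$1,312.36 each month, − disbursements):
  Jul: +$1,312.36 − $1,742.19 → -$429.83
  Aug: +$1,312.36 − $2,348.52 → -$1,465.99
  Sep: +$1,312.36 → -$153.63
  Oct: +$1,312.36 − $1,742.19 → -$583.46
  Nov: +$1,312.36 − $2,713.20 → -$1,984.30
  Dec: +$1,312.36 → -$671.94
  Jan: +$1,312.36 − $1,742.19 → -$1,101.77
  Feb: +$1,312.36 → $210.59
  Mar: +$1,312.36 → $1,522.95
  Apr: +$1,312.36 − $2,746.83 → $88.48
  May: +$1,312.36 − $2,713.20 → -$1,312.36
  Jun: +$1,312.36 → $0.00
Lowest trial balance = -$1,984.30 (Nov)
Initial deposit = cushion − low point = $1,312.36 − (-$1,984.30) = $3,296.66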